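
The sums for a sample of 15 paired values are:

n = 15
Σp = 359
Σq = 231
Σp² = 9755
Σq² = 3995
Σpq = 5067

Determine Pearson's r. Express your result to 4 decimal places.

r = (nΣpq − ΣpΣq) / √[(nΣp² − (Σp)²)(nΣq² − (Σq)²)]
Numerator: 15×5067 − 359×231 = -6924
Denominator: √[(146325 − 128881)(59925 − 53361)] = √[17444 × 6564] = 10700.5802
r = -6924 / 10700.5802 ≈ -0.6471

-0.6471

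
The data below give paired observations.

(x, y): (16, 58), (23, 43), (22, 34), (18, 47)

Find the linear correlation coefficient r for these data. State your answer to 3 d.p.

n = 4, Σx = 79, Σy = 182, Σx² = 1593, Σy² = 8578, Σxy = 3511
nΣxy − ΣxΣy = 14044 − 14378 = -334
nΣx² − (Σx)² = 6372 − 6241 = 131; nΣy² − (Σy)² = 34312 − 33124 = 1188
r = -334 / √(131 × 1188) = -334 / 394.4971 ≈ -0.847

-0.847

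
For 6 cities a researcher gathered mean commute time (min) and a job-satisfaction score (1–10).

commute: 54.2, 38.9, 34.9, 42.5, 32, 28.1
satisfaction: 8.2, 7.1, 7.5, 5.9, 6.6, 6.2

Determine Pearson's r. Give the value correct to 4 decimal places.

0.5962

n = 6, Σx = 230.6, Σy = 41.5, Σx² = 9288.72, Σy² = 290.71, Σxy = 1618.55
nΣxy − ΣxΣy = 9711.3 − 9569.9 = 141.4
nΣx² − (Σx)² = 55732.32 − 53176.36 = 2555.96; nΣy² − (Σy)² = 1744.26 − 1722.25 = 22.01
r = 141.4 / √(2555.96 × 22.01) = 141.4 / 237.1849 ≈ 0.5962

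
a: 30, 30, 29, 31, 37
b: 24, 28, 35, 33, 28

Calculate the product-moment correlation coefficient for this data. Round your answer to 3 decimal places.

-0.234

n = 5, Σa = 157, Σb = 148, Σa² = 4971, Σb² = 4458, Σab = 4634
nΣab − ΣaΣb = 23170 − 23236 = -66
nΣa² − (Σa)² = 24855 − 24649 = 206; nΣb² − (Σb)² = 22290 − 21904 = 386
r = -66 / √(206 × 386) = -66 / 281.9858 ≈ -0.234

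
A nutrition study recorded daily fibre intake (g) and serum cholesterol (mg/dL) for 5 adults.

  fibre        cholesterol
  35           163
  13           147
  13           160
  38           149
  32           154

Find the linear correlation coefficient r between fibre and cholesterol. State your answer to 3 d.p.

n = 5, Σx = 131, Σy = 773, Σx² = 4031, Σy² = 119695, Σxy = 20286
nΣxy − ΣxΣy = 101430 − 101263 = 167
nΣx² − (Σx)² = 20155 − 17161 = 2994; nΣy² − (Σy)² = 598475 − 597529 = 946
r = 167 / √(2994 × 946) = 167 / 1682.9510 ≈ 0.099

0.099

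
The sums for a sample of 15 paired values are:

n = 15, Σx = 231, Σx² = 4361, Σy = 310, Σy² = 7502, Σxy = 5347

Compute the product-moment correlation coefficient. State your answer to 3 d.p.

r = (nΣxy − ΣxΣy) / √[(nΣx² − (Σx)²)(nΣy² − (Σy)²)]
Numerator: 15×5347 − 231×310 = 8595
Denominator: √[(65415 − 53361)(112530 − 96100)] = √[12054 × 16430] = 14072.9251
r = 8595 / 14072.9251 ≈ 0.611

0.611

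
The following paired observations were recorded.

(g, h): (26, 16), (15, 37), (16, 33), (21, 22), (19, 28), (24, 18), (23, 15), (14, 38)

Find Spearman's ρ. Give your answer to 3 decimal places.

Rank g: 8, 2, 3, 5, 4, 7, 6, 1
Rank h: 2, 7, 6, 4, 5, 3, 1, 8
d = rank(g) − rank(h): 6, -5, -3, 1, -1, 4, 5, -7; Σd² = 162
ρ = 1 − 6Σd² / [n(n²−1)] = 1 − 6×162 / (8×63) = 1 − 972/504 ≈ -0.929

-0.929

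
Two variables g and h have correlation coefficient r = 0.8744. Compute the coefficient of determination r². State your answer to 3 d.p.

r² = (0.8744)² = 0.765

0.765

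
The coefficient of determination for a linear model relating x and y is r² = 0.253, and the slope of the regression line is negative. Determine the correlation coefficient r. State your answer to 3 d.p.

|r| = √0.253 = 0.503
The association is negative, so r = −0.503.

-0.503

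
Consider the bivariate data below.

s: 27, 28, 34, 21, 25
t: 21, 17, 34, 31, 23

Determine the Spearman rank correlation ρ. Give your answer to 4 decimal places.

Rank s: 3, 4, 5, 1, 2
Rank t: 2, 1, 5, 4, 3
d = rank(s) − rank(t): 1, 3, 0, -3, -1; Σd² = 20
ρ = 1 − 6Σd² / [n(n²−1)] = 1 − 6×20 / (5×24) = 1 − 120/120 ≈ 0.0000

0.0000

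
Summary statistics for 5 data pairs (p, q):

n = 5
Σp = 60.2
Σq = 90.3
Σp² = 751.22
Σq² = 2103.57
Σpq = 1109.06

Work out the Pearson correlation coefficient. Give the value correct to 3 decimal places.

r = (nΣpq − ΣpΣq) / √[(nΣp² − (Σp)²)(nΣq² − (Σq)²)]
Numerator: 5×1109.06 − 60.2×90.3 = 109.24
Denominator: √[(3756.1 − 3624.04)(10517.85 − 8154.09)] = √[132.06 × 2363.76] = 558.7111
r = 109.24 / 558.7111 ≈ 0.196

0.196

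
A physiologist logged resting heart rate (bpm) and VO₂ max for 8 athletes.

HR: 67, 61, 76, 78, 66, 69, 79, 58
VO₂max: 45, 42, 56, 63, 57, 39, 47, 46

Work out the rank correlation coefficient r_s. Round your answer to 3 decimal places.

0.381

Rank HR: 4, 2, 6, 7, 3, 5, 8, 1
Rank VO₂max: 3, 2, 6, 8, 7, 1, 5, 4
d = rank(HR) − rank(VO₂max): 1, 0, 0, -1, -4, 4, 3, -3; Σd² = 52
ρ = 1 − 6Σd² / [n(n²−1)] = 1 − 6×52 / (8×63) = 1 − 312/504 ≈ 0.381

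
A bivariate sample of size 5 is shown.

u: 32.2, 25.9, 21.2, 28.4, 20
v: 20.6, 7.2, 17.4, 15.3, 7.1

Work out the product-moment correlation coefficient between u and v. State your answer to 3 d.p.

n = 5, Σu = 127.7, Σv = 67.6, Σu² = 3363.65, Σv² = 1063.46, Σuv = 1795.2
nΣuv − ΣuΣv = 8976 − 8632.52 = 343.48
nΣu² − (Σu)² = 16818.25 − 16307.29 = 510.96; nΣv² − (Σv)² = 5317.3 − 4569.76 = 747.54
r = 343.48 / √(510.96 × 747.54) = 343.48 / 618.0316 ≈ 0.556

0.556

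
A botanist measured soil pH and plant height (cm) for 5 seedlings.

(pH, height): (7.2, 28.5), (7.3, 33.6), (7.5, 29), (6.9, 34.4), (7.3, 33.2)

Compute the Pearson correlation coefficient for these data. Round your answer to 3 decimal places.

-0.531

n = 5, Σx = 36.2, Σy = 158.7, Σx² = 262.28, Σy² = 5067.81, Σxy = 1147.7
nΣxy − ΣxΣy = 5738.5 − 5744.94 = -6.44
nΣx² − (Σx)² = 1311.4 − 1310.44 = 0.96; nΣy² − (Σy)² = 25339.05 − 25185.69 = 153.36
r = -6.44 / √(0.96 × 153.36) = -6.44 / 12.1337 ≈ -0.531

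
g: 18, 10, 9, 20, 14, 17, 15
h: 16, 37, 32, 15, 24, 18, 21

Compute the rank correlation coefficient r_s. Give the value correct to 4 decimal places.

Rank g: 6, 2, 1, 7, 3, 5, 4
Rank h: 2, 7, 6, 1, 5, 3, 4
d = rank(g) − rank(h): 4, -5, -5, 6, -2, 2, 0; Σd² = 110
ρ = 1 − 6Σd² / [n(n²−1)] = 1 − 6×110 / (7×48) = 1 − 660/336 ≈ -0.9643

-0.9643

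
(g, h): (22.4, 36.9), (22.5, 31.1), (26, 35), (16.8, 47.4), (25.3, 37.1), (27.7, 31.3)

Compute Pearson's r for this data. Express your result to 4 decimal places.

n = 6, Σg = 140.7, Σh = 218.8, Σg² = 3373.63, Σh² = 8156.68, Σgh = 5038.27
nΣgh − ΣgΣh = 30229.62 − 30785.16 = -555.54
nΣg² − (Σg)² = 20241.78 − 19796.49 = 445.29; nΣh² − (Σh)² = 48940.08 − 47873.44 = 1066.64
r = -555.54 / √(445.29 × 1066.64) = -555.54 / 689.1764 ≈ -0.8061

-0.8061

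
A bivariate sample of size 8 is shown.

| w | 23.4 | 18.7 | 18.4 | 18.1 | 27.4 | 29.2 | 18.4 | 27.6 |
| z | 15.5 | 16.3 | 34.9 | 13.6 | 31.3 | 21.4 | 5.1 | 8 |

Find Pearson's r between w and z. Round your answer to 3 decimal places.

n = 8, Σw = 181.2, Σz = 146.1, Σw² = 4267.14, Σz² = 3436.57, Σwz = 3352.97
nΣwz − ΣwΣz = 26823.76 − 26473.32 = 350.44
nΣw² − (Σw)² = 34137.12 − 32833.44 = 1303.68; nΣz² − (Σz)² = 27492.56 − 21345.21 = 6147.35
r = 350.44 / √(1303.68 × 6147.35) = 350.44 / 2830.9322 ≈ 0.124

0.124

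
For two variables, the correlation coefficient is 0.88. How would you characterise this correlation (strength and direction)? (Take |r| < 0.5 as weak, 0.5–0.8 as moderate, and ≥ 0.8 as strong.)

r = 0.88 > 0 so the relationship is positive.
|r| = 0.88, which falls in the strong range.

strong positive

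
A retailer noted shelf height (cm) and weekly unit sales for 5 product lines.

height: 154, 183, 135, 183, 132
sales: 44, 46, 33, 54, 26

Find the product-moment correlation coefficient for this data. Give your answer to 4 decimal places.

0.9178

n = 5, Σx = 787, Σy = 203, Σx² = 126343, Σy² = 8733, Σxy = 32963
nΣxy − ΣxΣy = 164815 − 159761 = 5054
nΣx² − (Σx)² = 631715 − 619369 = 12346; nΣy² − (Σy)² = 43665 − 41209 = 2456
r = 5054 / √(12346 × 2456) = 5054 / 5506.5212 ≈ 0.9178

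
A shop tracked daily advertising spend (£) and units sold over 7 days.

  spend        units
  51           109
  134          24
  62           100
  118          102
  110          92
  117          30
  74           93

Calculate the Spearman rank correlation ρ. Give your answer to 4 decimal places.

-0.6429

Rank spend: 1, 7, 2, 6, 4, 5, 3
Rank units: 7, 1, 5, 6, 3, 2, 4
d = rank(spend) − rank(units): -6, 6, -3, 0, 1, 3, -1; Σd² = 92
ρ = 1 − 6Σd² / [n(n²−1)] = 1 − 6×92 / (7×48) = 1 − 552/336 ≈ -0.6429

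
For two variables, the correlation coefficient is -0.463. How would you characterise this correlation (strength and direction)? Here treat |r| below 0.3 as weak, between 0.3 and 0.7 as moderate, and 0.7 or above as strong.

moderate negative

r = -0.463 < 0 so the relationship is negative.
|r| = 0.463, which falls in the moderate range.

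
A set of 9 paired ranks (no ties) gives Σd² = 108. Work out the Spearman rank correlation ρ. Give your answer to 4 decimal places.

ρ = 1 − 6Σd² / [n(n²−1)] = 1 − 6×108 / (9×80)
  = 1 − 648/720 = 1 − 0.90000 ≈ 0.1000

0.1000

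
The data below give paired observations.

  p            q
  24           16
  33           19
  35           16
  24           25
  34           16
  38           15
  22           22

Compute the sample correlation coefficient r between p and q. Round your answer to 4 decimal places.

n = 7, Σp = 210, Σq = 129, Σp² = 6550, Σq² = 2463, Σpq = 3769
nΣpq − ΣpΣq = 26383 − 27090 = -707
nΣp² − (Σp)² = 45850 − 44100 = 1750; nΣq² − (Σq)² = 17241 − 16641 = 600
r = -707 / √(1750 × 600) = -707 / 1024.6951 ≈ -0.6900

-0.6900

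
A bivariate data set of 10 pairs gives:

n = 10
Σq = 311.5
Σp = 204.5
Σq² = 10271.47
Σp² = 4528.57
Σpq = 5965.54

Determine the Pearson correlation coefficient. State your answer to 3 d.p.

-0.912

r = (nΣpq − ΣpΣq) / √[(nΣp² − (Σp)²)(nΣq² − (Σq)²)]
Numerator: 10×5965.54 − 204.5×311.5 = -4046.35
Denominator: √[(45285.7 − 41820.25)(102714.7 − 97032.25)] = √[3465.45 × 5682.45] = 4437.5947
r = -4046.35 / 4437.5947 ≈ -0.912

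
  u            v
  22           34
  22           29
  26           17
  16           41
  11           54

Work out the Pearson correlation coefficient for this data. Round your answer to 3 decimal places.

-0.976

n = 5, Σu = 97, Σv = 175, Σu² = 2021, Σv² = 6883, Σuv = 3078
nΣuv − ΣuΣv = 15390 − 16975 = -1585
nΣu² − (Σu)² = 10105 − 9409 = 696; nΣv² − (Σv)² = 34415 − 30625 = 3790
r = -1585 / √(696 × 3790) = -1585 / 1624.1429 ≈ -0.976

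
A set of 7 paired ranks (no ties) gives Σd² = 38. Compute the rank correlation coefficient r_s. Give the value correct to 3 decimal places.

0.321

ρ = 1 − 6Σd² / [n(n²−1)] = 1 − 6×38 / (7×48)
  = 1 − 228/336 = 1 − 0.6786 ≈ 0.321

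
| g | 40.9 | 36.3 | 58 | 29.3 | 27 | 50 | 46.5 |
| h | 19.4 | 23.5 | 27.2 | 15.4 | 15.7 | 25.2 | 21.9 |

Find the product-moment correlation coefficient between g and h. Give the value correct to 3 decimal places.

n = 7, Σg = 288, Σh = 148.3, Σg² = 12604.24, Σh² = 3266.75, Σgh = 6377.58
nΣgh − ΣgΣh = 44643.06 − 42710.4 = 1932.66
nΣg² − (Σg)² = 88229.68 − 82944 = 5285.68; nΣh² − (Σh)² = 22867.25 − 21992.89 = 874.36
r = 1932.66 / √(5285.68 × 874.36) = 1932.66 / 2149.7877 ≈ 0.899

0.899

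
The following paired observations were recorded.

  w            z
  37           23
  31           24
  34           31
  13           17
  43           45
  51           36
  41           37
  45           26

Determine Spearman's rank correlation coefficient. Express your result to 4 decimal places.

0.6429

Rank w: 4, 2, 3, 1, 6, 8, 5, 7
Rank z: 2, 3, 5, 1, 8, 6, 7, 4
d = rank(w) − rank(z): 2, -1, -2, 0, -2, 2, -2, 3; Σd² = 30
ρ = 1 − 6Σd² / [n(n²−1)] = 1 − 6×30 / (8×63) = 1 − 180/504 ≈ 0.6429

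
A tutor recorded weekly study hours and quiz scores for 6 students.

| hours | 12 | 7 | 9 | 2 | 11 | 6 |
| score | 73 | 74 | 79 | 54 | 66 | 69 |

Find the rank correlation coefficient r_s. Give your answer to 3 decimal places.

Rank hours: 6, 3, 4, 1, 5, 2
Rank score: 4, 5, 6, 1, 2, 3
d = rank(hours) − rank(score): 2, -2, -2, 0, 3, -1; Σd² = 22
ρ = 1 − 6Σd² / [n(n²−1)] = 1 − 6×22 / (6×35) = 1 − 132/210 ≈ 0.371

0.371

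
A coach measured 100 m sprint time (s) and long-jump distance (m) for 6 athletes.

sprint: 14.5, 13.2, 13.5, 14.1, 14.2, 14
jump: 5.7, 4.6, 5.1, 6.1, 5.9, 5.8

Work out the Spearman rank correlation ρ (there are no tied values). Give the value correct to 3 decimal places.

Rank sprint: 6, 1, 2, 4, 5, 3
Rank jump: 3, 1, 2, 6, 5, 4
d = rank(sprint) − rank(jump): 3, 0, 0, -2, 0, -1; Σd² = 14
ρ = 1 − 6Σd² / [n(n²−1)] = 1 − 6×14 / (6×35) = 1 − 84/210 ≈ 0.600

0.600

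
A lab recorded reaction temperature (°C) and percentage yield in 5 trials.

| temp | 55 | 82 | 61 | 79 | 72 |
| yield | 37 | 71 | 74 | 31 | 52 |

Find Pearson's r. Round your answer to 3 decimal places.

0.075

n = 5, Σx = 349, Σy = 265, Σx² = 24895, Σy² = 15551, Σxy = 18564
nΣxy − ΣxΣy = 92820 − 92485 = 335
nΣx² − (Σx)² = 124475 − 121801 = 2674; nΣy² − (Σy)² = 77755 − 70225 = 7530
r = 335 / √(2674 × 7530) = 335 / 4487.2285 ≈ 0.075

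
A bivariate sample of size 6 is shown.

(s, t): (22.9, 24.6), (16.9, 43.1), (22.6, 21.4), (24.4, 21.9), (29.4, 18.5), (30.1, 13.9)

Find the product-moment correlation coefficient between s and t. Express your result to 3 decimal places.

-0.912

n = 6, Σs = 146.3, Σt = 143.4, Σs² = 3686.51, Σt² = 3935.8, Σst = 3272.02
nΣst − ΣsΣt = 19632.12 − 20979.42 = -1347.3
nΣs² − (Σs)² = 22119.06 − 21403.69 = 715.37; nΣt² − (Σt)² = 23614.8 − 20563.56 = 3051.24
r = -1347.3 / √(715.37 × 3051.24) = -1347.3 / 1477.4185 ≈ -0.912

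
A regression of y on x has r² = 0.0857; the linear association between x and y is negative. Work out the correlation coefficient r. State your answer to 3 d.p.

-0.293

|r| = √0.0857 = 0.293
The association is negative, so r = −0.293.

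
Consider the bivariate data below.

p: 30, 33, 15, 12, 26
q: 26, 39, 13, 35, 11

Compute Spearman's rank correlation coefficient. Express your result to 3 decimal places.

Rank p: 4, 5, 2, 1, 3
Rank q: 3, 5, 2, 4, 1
d = rank(p) − rank(q): 1, 0, 0, -3, 2; Σd² = 14
ρ = 1 − 6Σd² / [n(n²−1)] = 1 − 6×14 / (5×24) = 1 − 84/120 ≈ 0.300

0.300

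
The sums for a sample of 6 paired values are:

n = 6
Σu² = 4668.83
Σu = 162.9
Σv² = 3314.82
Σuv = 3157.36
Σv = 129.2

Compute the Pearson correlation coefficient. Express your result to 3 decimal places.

-0.968

r = (nΣuv − ΣuΣv) / √[(nΣu² − (Σu)²)(nΣv² − (Σv)²)]
Numerator: 6×3157.36 − 162.9×129.2 = -2102.52
Denominator: √[(28012.98 − 26536.41)(19888.92 − 16692.64)] = √[1476.57 × 3196.28] = 2172.4482
r = -2102.52 / 2172.4482 ≈ -0.968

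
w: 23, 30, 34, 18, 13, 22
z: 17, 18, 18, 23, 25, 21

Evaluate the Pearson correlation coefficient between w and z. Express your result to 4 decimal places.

-0.8338

n = 6, Σw = 140, Σz = 122, Σw² = 3562, Σz² = 2532, Σwz = 2744
nΣwz − ΣwΣz = 16464 − 17080 = -616
nΣw² − (Σw)² = 21372 − 19600 = 1772; nΣz² − (Σz)² = 15192 − 14884 = 308
r = -616 / √(1772 × 308) = -616 / 738.7665 ≈ -0.8338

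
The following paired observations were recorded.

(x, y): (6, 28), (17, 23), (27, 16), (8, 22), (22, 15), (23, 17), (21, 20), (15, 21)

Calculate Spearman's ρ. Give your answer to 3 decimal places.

-0.857

Rank x: 1, 4, 8, 2, 6, 7, 5, 3
Rank y: 8, 7, 2, 6, 1, 3, 4, 5
d = rank(x) − rank(y): -7, -3, 6, -4, 5, 4, 1, -2; Σd² = 156
ρ = 1 − 6Σd² / [n(n²−1)] = 1 − 6×156 / (8×63) = 1 − 936/504 ≈ -0.857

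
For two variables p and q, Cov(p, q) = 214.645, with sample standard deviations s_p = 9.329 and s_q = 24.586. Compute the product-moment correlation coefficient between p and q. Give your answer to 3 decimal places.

r = Cov(p,q) / (s_p · s_q) = 214.645 / (9.329 × 24.586)
  = 214.645 / 229.3628 ≈ 0.936

0.936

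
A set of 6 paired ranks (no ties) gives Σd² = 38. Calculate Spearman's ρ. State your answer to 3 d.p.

-0.086

ρ = 1 − 6Σd² / [n(n²−1)] = 1 − 6×38 / (6×35)
  = 1 − 228/210 = 1 − 1.0857 ≈ -0.086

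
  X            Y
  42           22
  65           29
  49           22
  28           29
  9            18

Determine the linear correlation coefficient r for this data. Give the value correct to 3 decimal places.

0.556

n = 5, ΣX = 193, ΣY = 120, ΣX² = 9255, ΣY² = 2974, ΣXY = 4861
nΣXY − ΣXΣY = 24305 − 23160 = 1145
nΣX² − (ΣX)² = 46275 − 37249 = 9026; nΣY² − (ΣY)² = 14870 − 14400 = 470
r = 1145 / √(9026 × 470) = 1145 / 2059.6650 ≈ 0.556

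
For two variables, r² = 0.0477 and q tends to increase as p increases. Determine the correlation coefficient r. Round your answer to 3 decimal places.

0.218

|r| = √0.0477 = 0.218
The association is positive, so r = 0.218.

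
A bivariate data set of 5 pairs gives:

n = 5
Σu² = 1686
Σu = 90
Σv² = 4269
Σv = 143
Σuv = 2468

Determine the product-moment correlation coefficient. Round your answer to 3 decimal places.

-0.975

r = (nΣuv − ΣuΣv) / √[(nΣu² − (Σu)²)(nΣv² − (Σv)²)]
Numerator: 5×2468 − 90×143 = -530
Denominator: √[(8430 − 8100)(21345 − 20449)] = √[330 × 896] = 543.7647
r = -530 / 543.7647 ≈ -0.975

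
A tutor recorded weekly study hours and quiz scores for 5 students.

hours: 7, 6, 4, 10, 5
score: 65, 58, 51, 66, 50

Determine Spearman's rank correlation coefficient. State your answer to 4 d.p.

0.9000

Rank hours: 4, 3, 1, 5, 2
Rank score: 4, 3, 2, 5, 1
d = rank(hours) − rank(score): 0, 0, -1, 0, 1; Σd² = 2
ρ = 1 − 6Σd² / [n(n²−1)] = 1 − 6×2 / (5×24) = 1 − 12/120 ≈ 0.9000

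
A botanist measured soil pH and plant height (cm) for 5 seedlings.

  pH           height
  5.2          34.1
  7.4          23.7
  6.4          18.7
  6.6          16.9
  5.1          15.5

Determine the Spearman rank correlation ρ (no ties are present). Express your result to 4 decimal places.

0.3000

Rank pH: 2, 5, 3, 4, 1
Rank height: 5, 4, 3, 2, 1
d = rank(pH) − rank(height): -3, 1, 0, 2, 0; Σd² = 14
ρ = 1 − 6Σd² / [n(n²−1)] = 1 − 6×14 / (5×24) = 1 − 84/120 ≈ 0.3000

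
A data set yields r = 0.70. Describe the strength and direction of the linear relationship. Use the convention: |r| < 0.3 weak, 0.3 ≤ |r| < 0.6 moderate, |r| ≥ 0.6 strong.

r = 0.70 > 0 so the relationship is positive.
|r| = 0.70, which falls in the strong range.

strong positive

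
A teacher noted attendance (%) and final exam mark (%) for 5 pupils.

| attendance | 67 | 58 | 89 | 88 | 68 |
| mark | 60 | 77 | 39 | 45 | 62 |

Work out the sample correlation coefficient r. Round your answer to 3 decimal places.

-0.976

n = 5, Σx = 370, Σy = 283, Σx² = 28142, Σy² = 16919, Σxy = 20133
nΣxy − ΣxΣy = 100665 − 104710 = -4045
nΣx² − (Σx)² = 140710 − 136900 = 3810; nΣy² − (Σy)² = 84595 − 80089 = 4506
r = -4045 / √(3810 × 4506) = -4045 / 4143.4116 ≈ -0.976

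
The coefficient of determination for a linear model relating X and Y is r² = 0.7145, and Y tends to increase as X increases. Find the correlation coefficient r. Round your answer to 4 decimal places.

0.8453

|r| = √0.7145 = 0.8453
The association is positive, so r = 0.8453.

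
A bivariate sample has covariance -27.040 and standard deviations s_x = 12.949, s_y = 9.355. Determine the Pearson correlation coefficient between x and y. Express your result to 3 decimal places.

-0.223

r = Cov(x,y) / (s_x · s_y) = -27.040 / (12.949 × 9.355)
  = -27.040 / 121.1379 ≈ -0.223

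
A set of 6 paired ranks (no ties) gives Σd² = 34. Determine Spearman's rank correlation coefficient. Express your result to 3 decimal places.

ρ = 1 − 6Σd² / [n(n²−1)] = 1 − 6×34 / (6×35)
  = 1 − 204/210 = 1 − 0.9714 ≈ 0.029

0.029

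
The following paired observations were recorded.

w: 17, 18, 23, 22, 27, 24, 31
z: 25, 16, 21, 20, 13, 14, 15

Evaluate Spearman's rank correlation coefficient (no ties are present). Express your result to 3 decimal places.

Rank w: 1, 2, 4, 3, 6, 5, 7
Rank z: 7, 4, 6, 5, 1, 2, 3
d = rank(w) − rank(z): -6, -2, -2, -2, 5, 3, 4; Σd² = 98
ρ = 1 − 6Σd² / [n(n²−1)] = 1 − 6×98 / (7×48) = 1 − 588/336 ≈ -0.750

-0.750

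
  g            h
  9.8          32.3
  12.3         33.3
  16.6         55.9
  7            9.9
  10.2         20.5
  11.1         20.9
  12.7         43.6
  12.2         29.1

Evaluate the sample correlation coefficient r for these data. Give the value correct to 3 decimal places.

0.909

n = 8, Σg = 91.9, Σh = 245.5, Σg² = 1109.27, Σh² = 8979.83, Σgh = 3073.2
nΣgh − ΣgΣh = 24585.6 − 22561.45 = 2024.15
nΣg² − (Σg)² = 8874.16 − 8445.61 = 428.55; nΣh² − (Σh)² = 71838.64 − 60270.25 = 11568.39
r = 2024.15 / √(428.55 × 11568.39) = 2024.15 / 2226.5744 ≈ 0.909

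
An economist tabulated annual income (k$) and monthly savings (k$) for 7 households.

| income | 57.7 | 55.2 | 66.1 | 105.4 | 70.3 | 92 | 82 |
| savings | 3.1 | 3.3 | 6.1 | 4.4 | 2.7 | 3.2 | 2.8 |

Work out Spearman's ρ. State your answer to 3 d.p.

0.000

Rank income: 2, 1, 3, 7, 4, 6, 5
Rank savings: 3, 5, 7, 6, 1, 4, 2
d = rank(income) − rank(savings): -1, -4, -4, 1, 3, 2, 3; Σd² = 56
ρ = 1 − 6Σd² / [n(n²−1)] = 1 − 6×56 / (7×48) = 1 − 336/336 ≈ 0.000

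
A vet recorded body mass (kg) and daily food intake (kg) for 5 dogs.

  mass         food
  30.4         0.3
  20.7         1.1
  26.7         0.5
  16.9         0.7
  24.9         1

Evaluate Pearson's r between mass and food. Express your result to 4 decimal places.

n = 5, Σx = 119.6, Σy = 3.6, Σx² = 2971.16, Σy² = 3.04, Σxy = 81.97
nΣxy − ΣxΣy = 409.85 − 430.56 = -20.71
nΣx² − (Σx)² = 14855.8 − 14304.16 = 551.64; nΣy² − (Σy)² = 15.2 − 12.96 = 2.24
r = -20.71 / √(551.64 × 2.24) = -20.71 / 35.1521 ≈ -0.5892

-0.5892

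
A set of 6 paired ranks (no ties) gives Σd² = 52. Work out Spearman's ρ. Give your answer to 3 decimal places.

ρ = 1 − 6Σd² / [n(n²−1)] = 1 − 6×52 / (6×35)
  = 1 − 312/210 = 1 − 1.4857 ≈ -0.486

-0.486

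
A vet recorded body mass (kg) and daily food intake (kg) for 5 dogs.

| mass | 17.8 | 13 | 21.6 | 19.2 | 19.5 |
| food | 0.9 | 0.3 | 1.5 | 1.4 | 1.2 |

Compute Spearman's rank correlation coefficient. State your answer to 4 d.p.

Rank mass: 2, 1, 5, 3, 4
Rank food: 2, 1, 5, 4, 3
d = rank(mass) − rank(food): 0, 0, 0, -1, 1; Σd² = 2
ρ = 1 − 6Σd² / [n(n²−1)] = 1 − 6×2 / (5×24) = 1 − 12/120 ≈ 0.9000

0.9000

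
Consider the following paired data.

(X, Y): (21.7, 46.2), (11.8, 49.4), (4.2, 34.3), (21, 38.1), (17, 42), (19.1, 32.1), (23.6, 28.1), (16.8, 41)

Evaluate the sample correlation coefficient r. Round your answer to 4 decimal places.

-0.1597

n = 8, ΣX = 135.2, ΣY = 311.2, ΣX² = 2561.78, ΣY² = 12467.92, ΣXY = 5208.69
nΣXY − ΣXΣY = 41669.52 − 42074.24 = -404.72
nΣX² − (ΣX)² = 20494.24 − 18279.04 = 2215.2; nΣY² − (ΣY)² = 99743.36 − 96845.44 = 2897.92
r = -404.72 / √(2215.2 × 2897.92) = -404.72 / 2533.6678 ≈ -0.1597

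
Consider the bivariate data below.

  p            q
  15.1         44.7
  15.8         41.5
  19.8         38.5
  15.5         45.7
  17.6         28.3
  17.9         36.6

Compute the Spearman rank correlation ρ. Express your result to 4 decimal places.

Rank p: 1, 3, 6, 2, 4, 5
Rank q: 5, 4, 3, 6, 1, 2
d = rank(p) − rank(q): -4, -1, 3, -4, 3, 3; Σd² = 60
ρ = 1 − 6Σd² / [n(n²−1)] = 1 − 6×60 / (6×35) = 1 − 360/210 ≈ -0.7143

-0.7143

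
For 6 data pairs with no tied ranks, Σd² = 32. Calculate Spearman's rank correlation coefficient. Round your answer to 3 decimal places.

0.086

ρ = 1 − 6Σd² / [n(n²−1)] = 1 − 6×32 / (6×35)
  = 1 − 192/210 = 1 − 0.9143 ≈ 0.086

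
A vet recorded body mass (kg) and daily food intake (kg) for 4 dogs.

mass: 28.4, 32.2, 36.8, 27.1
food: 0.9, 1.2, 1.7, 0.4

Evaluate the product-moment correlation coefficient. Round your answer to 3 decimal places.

0.965

n = 4, Σx = 124.5, Σy = 4.2, Σx² = 3932.05, Σy² = 5.3, Σxy = 137.6
nΣxy − ΣxΣy = 550.4 − 522.9 = 27.5
nΣx² − (Σx)² = 15728.2 − 15500.25 = 227.95; nΣy² − (Σy)² = 21.2 − 17.64 = 3.56
r = 27.5 / √(227.95 × 3.56) = 27.5 / 28.4869 ≈ 0.965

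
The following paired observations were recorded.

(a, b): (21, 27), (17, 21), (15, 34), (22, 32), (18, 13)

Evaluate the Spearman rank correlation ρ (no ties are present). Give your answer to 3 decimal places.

-0.100

Rank a: 4, 2, 1, 5, 3
Rank b: 3, 2, 5, 4, 1
d = rank(a) − rank(b): 1, 0, -4, 1, 2; Σd² = 22
ρ = 1 − 6Σd² / [n(n²−1)] = 1 − 6×22 / (5×24) = 1 − 132/120 ≈ -0.100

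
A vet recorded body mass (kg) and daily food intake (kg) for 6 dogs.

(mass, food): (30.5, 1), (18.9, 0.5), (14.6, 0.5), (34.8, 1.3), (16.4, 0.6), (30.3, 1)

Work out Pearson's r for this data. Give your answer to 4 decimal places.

n = 6, Σx = 145.5, Σy = 4.9, Σx² = 3898.71, Σy² = 4.55, Σxy = 132.63
nΣxy − ΣxΣy = 795.78 − 712.95 = 82.83
nΣx² − (Σx)² = 23392.26 − 21170.25 = 2222.01; nΣy² − (Σy)² = 27.3 − 24.01 = 3.29
r = 82.83 / √(2222.01 × 3.29) = 82.83 / 85.5010 ≈ 0.9688

0.9688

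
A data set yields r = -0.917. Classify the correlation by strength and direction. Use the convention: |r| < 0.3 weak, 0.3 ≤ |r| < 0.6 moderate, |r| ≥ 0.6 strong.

r = -0.917 < 0 so the relationship is negative.
|r| = 0.917, which falls in the strong range.

strong negative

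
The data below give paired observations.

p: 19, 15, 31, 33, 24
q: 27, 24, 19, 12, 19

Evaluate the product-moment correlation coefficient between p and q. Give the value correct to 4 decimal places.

n = 5, Σp = 122, Σq = 101, Σp² = 3212, Σq² = 2171, Σpq = 2314
nΣpq − ΣpΣq = 11570 − 12322 = -752
nΣp² − (Σp)² = 16060 − 14884 = 1176; nΣq² − (Σq)² = 10855 − 10201 = 654
r = -752 / √(1176 × 654) = -752 / 876.9857 ≈ -0.8575

-0.8575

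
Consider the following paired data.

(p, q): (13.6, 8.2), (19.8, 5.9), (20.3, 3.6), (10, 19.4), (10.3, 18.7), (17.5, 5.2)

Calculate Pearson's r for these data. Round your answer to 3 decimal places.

-0.933

n = 6, Σp = 91.5, Σq = 61, Σp² = 1501.43, Σq² = 868.1, Σpq = 779.03
nΣpq − ΣpΣq = 4674.18 − 5581.5 = -907.32
nΣp² − (Σp)² = 9008.58 − 8372.25 = 636.33; nΣq² − (Σq)² = 5208.6 − 3721 = 1487.6
r = -907.32 / √(636.33 × 1487.6) = -907.32 / 972.9360 ≈ -0.933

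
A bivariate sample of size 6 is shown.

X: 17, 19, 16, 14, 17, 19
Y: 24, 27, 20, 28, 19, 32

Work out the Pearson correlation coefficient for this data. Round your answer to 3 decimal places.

0.296

n = 6, ΣX = 102, ΣY = 150, ΣX² = 1752, ΣY² = 3874, ΣXY = 2564
nΣXY − ΣXΣY = 15384 − 15300 = 84
nΣX² − (ΣX)² = 10512 − 10404 = 108; nΣY² − (ΣY)² = 23244 − 22500 = 744
r = 84 / √(108 × 744) = 84 / 283.4643 ≈ 0.296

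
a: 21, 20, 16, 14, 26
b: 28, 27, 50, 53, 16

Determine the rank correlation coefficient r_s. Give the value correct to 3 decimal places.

Rank a: 4, 3, 2, 1, 5
Rank b: 3, 2, 4, 5, 1
d = rank(a) − rank(b): 1, 1, -2, -4, 4; Σd² = 38
ρ = 1 − 6Σd² / [n(n²−1)] = 1 − 6×38 / (5×24) = 1 − 228/120 ≈ -0.900

-0.900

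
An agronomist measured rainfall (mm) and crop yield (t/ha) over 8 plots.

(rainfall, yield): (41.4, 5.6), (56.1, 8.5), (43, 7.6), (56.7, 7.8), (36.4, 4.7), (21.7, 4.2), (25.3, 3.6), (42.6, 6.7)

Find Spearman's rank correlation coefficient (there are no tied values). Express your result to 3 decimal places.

0.952

Rank rainfall: 4, 7, 6, 8, 3, 1, 2, 5
Rank yield: 4, 8, 6, 7, 3, 2, 1, 5
d = rank(rainfall) − rank(yield): 0, -1, 0, 1, 0, -1, 1, 0; Σd² = 4
ρ = 1 − 6Σd² / [n(n²−1)] = 1 − 6×4 / (8×63) = 1 − 24/504 ≈ 0.952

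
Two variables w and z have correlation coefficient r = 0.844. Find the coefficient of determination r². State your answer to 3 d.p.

r² = (0.844)² = 0.712

0.712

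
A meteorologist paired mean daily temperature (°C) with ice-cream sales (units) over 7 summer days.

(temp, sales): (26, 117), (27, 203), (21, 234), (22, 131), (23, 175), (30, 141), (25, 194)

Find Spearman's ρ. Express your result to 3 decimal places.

-0.250

Rank temp: 5, 6, 1, 2, 3, 7, 4
Rank sales: 1, 6, 7, 2, 4, 3, 5
d = rank(temp) − rank(sales): 4, 0, -6, 0, -1, 4, -1; Σd² = 70
ρ = 1 − 6Σd² / [n(n²−1)] = 1 − 6×70 / (7×48) = 1 − 420/336 ≈ -0.250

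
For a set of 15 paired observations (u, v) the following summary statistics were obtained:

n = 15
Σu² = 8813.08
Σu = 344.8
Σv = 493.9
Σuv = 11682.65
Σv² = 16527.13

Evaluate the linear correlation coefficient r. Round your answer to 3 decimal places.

r = (nΣuv − ΣuΣv) / √[(nΣu² − (Σu)²)(nΣv² − (Σv)²)]
Numerator: 15×11682.65 − 344.8×493.9 = 4943.03
Denominator: √[(132196.2 − 118887.04)(247906.95 − 243937.21)] = √[13309.16 × 3969.74] = 7268.6935
r = 4943.03 / 7268.6935 ≈ 0.680

0.680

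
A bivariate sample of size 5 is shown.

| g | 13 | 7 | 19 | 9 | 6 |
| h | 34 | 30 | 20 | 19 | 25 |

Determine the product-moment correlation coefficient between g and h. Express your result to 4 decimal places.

-0.2154

n = 5, Σg = 54, Σh = 128, Σg² = 696, Σh² = 3442, Σgh = 1353
nΣgh − ΣgΣh = 6765 − 6912 = -147
nΣg² − (Σg)² = 3480 − 2916 = 564; nΣh² − (Σh)² = 17210 − 16384 = 826
r = -147 / √(564 × 826) = -147 / 682.5423 ≈ -0.2154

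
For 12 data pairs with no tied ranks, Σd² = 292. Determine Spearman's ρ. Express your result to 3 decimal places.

ρ = 1 − 6Σd² / [n(n²−1)] = 1 − 6×292 / (12×143)
  = 1 − 1752/1716 = 1 − 1.0210 ≈ -0.021

-0.021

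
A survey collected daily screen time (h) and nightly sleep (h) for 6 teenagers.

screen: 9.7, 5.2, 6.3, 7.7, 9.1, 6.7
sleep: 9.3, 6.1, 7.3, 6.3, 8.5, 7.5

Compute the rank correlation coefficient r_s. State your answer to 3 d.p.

Rank screen: 6, 1, 2, 4, 5, 3
Rank sleep: 6, 1, 3, 2, 5, 4
d = rank(screen) − rank(sleep): 0, 0, -1, 2, 0, -1; Σd² = 6
ρ = 1 − 6Σd² / [n(n²−1)] = 1 − 6×6 / (6×35) = 1 − 36/210 ≈ 0.829

0.829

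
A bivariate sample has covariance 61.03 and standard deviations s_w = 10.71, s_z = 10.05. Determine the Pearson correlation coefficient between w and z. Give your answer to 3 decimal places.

0.567

r = Cov(w,z) / (s_w · s_z) = 61.03 / (10.71 × 10.05)
  = 61.03 / 107.6355 ≈ 0.567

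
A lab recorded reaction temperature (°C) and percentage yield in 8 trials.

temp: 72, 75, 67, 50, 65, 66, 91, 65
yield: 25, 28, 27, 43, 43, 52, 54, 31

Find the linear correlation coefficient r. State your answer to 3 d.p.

0.156

n = 8, Σx = 551, Σy = 303, Σx² = 38885, Σy² = 12417, Σxy = 21015
nΣxy − ΣxΣy = 168120 − 166953 = 1167
nΣx² − (Σx)² = 311080 − 303601 = 7479; nΣy² − (Σy)² = 99336 − 91809 = 7527
r = 1167 / √(7479 × 7527) = 1167 / 7502.9616 ≈ 0.156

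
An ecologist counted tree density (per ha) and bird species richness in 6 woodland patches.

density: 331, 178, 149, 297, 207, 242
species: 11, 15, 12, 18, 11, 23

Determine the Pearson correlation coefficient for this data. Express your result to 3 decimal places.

n = 6, Σx = 1404, Σy = 90, Σx² = 353068, Σy² = 1464, Σxy = 21288
nΣxy − ΣxΣy = 127728 − 126360 = 1368
nΣx² − (Σx)² = 2118408 − 1971216 = 147192; nΣy² − (Σy)² = 8784 − 8100 = 684
r = 1368 / √(147192 × 684) = 1368 / 10033.9089 ≈ 0.136

0.136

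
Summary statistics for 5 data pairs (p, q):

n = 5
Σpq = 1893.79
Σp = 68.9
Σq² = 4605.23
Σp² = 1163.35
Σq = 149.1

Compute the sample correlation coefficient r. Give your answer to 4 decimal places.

r = (nΣpq − ΣpΣq) / √[(nΣp² − (Σp)²)(nΣq² − (Σq)²)]
Numerator: 5×1893.79 − 68.9×149.1 = -804.04
Denominator: √[(5816.75 − 4747.21)(23026.15 − 22230.81)] = √[1069.54 × 795.34] = 922.3058
r = -804.04 / 922.3058 ≈ -0.8718

-0.8718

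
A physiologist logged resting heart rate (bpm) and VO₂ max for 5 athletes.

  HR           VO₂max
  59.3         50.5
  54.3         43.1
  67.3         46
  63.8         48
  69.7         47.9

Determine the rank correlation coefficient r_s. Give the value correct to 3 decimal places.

0.100

Rank HR: 2, 1, 4, 3, 5
Rank VO₂max: 5, 1, 2, 4, 3
d = rank(HR) − rank(VO₂max): -3, 0, 2, -1, 2; Σd² = 18
ρ = 1 − 6Σd² / [n(n²−1)] = 1 − 6×18 / (5×24) = 1 − 108/120 ≈ 0.100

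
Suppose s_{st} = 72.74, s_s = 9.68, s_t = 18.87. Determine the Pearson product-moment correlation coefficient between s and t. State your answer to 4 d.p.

0.3982

r = Cov(s,t) / (s_s · s_t) = 72.74 / (9.68 × 18.87)
  = 72.74 / 182.6616 ≈ 0.3982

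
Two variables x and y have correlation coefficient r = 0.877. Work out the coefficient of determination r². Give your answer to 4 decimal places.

0.7691

r² = (0.877)² = 0.7691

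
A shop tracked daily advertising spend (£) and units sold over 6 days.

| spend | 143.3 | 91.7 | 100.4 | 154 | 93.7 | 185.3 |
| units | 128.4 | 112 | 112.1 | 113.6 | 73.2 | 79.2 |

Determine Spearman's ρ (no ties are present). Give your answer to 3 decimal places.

0.257

Rank spend: 4, 1, 3, 5, 2, 6
Rank units: 6, 3, 4, 5, 1, 2
d = rank(spend) − rank(units): -2, -2, -1, 0, 1, 4; Σd² = 26
ρ = 1 − 6Σd² / [n(n²−1)] = 1 − 6×26 / (6×35) = 1 − 156/210 ≈ 0.257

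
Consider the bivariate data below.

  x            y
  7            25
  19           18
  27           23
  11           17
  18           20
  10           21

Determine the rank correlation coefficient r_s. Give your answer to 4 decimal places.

-0.2571

Rank x: 1, 5, 6, 3, 4, 2
Rank y: 6, 2, 5, 1, 3, 4
d = rank(x) − rank(y): -5, 3, 1, 2, 1, -2; Σd² = 44
ρ = 1 − 6Σd² / [n(n²−1)] = 1 − 6×44 / (6×35) = 1 − 264/210 ≈ -0.2571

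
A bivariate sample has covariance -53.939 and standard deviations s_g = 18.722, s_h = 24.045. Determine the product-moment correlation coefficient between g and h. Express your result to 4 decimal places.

-0.1198

r = Cov(g,h) / (s_g · s_h) = -53.939 / (18.722 × 24.045)
  = -53.939 / 450.1705 ≈ -0.1198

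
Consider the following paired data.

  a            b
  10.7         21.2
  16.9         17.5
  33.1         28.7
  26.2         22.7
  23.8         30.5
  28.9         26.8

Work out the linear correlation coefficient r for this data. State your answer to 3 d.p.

n = 6, Σa = 139.6, Σb = 147.4, Σa² = 3583.8, Σb² = 3743.16, Σab = 3567.72
nΣab − ΣaΣb = 21406.32 − 20577.04 = 829.28
nΣa² − (Σa)² = 21502.8 − 19488.16 = 2014.64; nΣb² − (Σb)² = 22458.96 − 21726.76 = 732.2
r = 829.28 / √(2014.64 × 732.2) = 829.28 / 1214.5449 ≈ 0.683

0.683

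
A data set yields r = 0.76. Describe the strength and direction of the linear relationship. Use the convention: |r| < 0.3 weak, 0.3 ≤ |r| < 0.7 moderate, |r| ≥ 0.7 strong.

r = 0.76 > 0 so the relationship is positive.
|r| = 0.76, which falls in the strong range.

strong positive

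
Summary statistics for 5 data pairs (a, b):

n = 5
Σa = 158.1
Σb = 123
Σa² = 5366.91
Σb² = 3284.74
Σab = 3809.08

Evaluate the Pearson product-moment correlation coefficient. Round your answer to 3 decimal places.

-0.260

r = (nΣab − ΣaΣb) / √[(nΣa² − (Σa)²)(nΣb² − (Σb)²)]
Numerator: 5×3809.08 − 158.1×123 = -400.9
Denominator: √[(26834.55 − 24995.61)(16423.7 − 15129)] = √[1838.94 × 1294.7] = 1543.0086
r = -400.9 / 1543.0086 ≈ -0.260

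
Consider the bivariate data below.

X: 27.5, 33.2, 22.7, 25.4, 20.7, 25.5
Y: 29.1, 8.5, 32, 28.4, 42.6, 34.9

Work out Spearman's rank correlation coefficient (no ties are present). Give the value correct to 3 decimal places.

-0.714

Rank X: 5, 6, 2, 3, 1, 4
Rank Y: 3, 1, 4, 2, 6, 5
d = rank(X) − rank(Y): 2, 5, -2, 1, -5, -1; Σd² = 60
ρ = 1 − 6Σd² / [n(n²−1)] = 1 − 6×60 / (6×35) = 1 − 360/210 ≈ -0.714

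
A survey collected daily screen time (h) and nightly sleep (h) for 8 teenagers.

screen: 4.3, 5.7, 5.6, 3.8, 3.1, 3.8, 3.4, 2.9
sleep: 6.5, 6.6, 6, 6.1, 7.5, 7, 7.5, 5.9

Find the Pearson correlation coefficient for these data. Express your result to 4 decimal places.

n = 8, Σx = 32.6, Σy = 53.1, Σx² = 140.8, Σy² = 355.33, Σxy = 214.81
nΣxy − ΣxΣy = 1718.48 − 1731.06 = -12.58
nΣx² − (Σx)² = 1126.4 − 1062.76 = 63.64; nΣy² − (Σy)² = 2842.64 − 2819.61 = 23.03
r = -12.58 / √(63.64 × 23.03) = -12.58 / 38.2835 ≈ -0.3286

-0.3286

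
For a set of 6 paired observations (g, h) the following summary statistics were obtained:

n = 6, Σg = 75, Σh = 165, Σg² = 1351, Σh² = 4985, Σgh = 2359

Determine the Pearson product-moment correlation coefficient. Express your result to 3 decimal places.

r = (nΣgh − ΣgΣh) / √[(nΣg² − (Σg)²)(nΣh² − (Σh)²)]
Numerator: 6×2359 − 75×165 = 1779
Denominator: √[(8106 − 5625)(29910 − 27225)] = √[2481 × 2685] = 2580.9853
r = 1779 / 2580.9853 ≈ 0.689

0.689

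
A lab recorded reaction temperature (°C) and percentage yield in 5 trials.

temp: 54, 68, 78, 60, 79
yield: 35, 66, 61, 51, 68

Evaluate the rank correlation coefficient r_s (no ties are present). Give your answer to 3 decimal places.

Rank temp: 1, 3, 4, 2, 5
Rank yield: 1, 4, 3, 2, 5
d = rank(temp) − rank(yield): 0, -1, 1, 0, 0; Σd² = 2
ρ = 1 − 6Σd² / [n(n²−1)] = 1 − 6×2 / (5×24) = 1 − 12/120 ≈ 0.900

0.900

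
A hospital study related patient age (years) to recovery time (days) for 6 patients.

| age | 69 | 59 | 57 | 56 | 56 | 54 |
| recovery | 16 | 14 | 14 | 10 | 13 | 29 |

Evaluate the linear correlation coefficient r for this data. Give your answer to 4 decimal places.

-0.1892

n = 6, Σx = 351, Σy = 96, Σx² = 20679, Σy² = 1758, Σxy = 5582
nΣxy − ΣxΣy = 33492 − 33696 = -204
nΣx² − (Σx)² = 124074 − 123201 = 873; nΣy² − (Σy)² = 10548 − 9216 = 1332
r = -204 / √(873 × 1332) = -204 / 1078.3487 ≈ -0.1892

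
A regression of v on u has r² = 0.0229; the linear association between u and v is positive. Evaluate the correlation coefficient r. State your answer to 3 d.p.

0.151

|r| = √0.0229 = 0.151
The association is positive, so r = 0.151.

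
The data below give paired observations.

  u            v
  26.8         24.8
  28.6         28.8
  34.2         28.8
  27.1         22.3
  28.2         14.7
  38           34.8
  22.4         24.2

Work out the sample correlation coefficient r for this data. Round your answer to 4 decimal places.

n = 7, Σu = 205.3, Σv = 178.4, Σu² = 6181.25, Σv² = 4783.98, Σuv = 5356.63
nΣuv − ΣuΣv = 37496.41 − 36625.52 = 870.89
nΣu² − (Σu)² = 43268.75 − 42148.09 = 1120.66; nΣv² − (Σv)² = 33487.86 − 31826.56 = 1661.3
r = 870.89 / √(1120.66 × 1661.3) = 870.89 / 1364.4605 ≈ 0.6383

0.6383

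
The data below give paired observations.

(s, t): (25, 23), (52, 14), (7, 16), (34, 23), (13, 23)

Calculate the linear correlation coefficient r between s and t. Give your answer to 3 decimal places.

n = 5, Σs = 131, Σt = 99, Σs² = 4703, Σt² = 2039, Σst = 2496
nΣst − ΣsΣt = 12480 − 12969 = -489
nΣs² − (Σs)² = 23515 − 17161 = 6354; nΣt² − (Σt)² = 10195 − 9801 = 394
r = -489 / √(6354 × 394) = -489 / 1582.2377 ≈ -0.309

-0.309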